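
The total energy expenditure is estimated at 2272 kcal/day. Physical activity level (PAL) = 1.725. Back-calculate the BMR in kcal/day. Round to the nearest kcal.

1317 kcal/day

BMR = TEE ÷ activity factor = 2272 ÷ 1.725 = 1317.1014 kcal/day.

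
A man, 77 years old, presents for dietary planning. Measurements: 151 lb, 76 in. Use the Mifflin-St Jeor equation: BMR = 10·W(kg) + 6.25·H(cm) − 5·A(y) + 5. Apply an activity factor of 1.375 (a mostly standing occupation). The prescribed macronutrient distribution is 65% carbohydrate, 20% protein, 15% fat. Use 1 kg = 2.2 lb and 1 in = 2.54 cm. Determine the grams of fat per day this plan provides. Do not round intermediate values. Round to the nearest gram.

Convert to metric: weight = 151 ÷ 2.2 = 68.6364 kg; height = 76 × 2.54 = 193.04 cm.
Mifflin-St Jeor (male): BMR = 10(68.6364) + 6.25(193.04) − 5(77) + 5 = 686.3636 + 1206.5 − 385 + 5 = 1512.8636 kcal/day.
TEE = 1512.8636 × 1.375 = 2080.1875 kcal/day.
Fat energy = 15% × 2080.1875 = 312.0281 kcal.
Fat = 312.0281 ÷ 9 kcal/g = 34.6698 g.

35 g/day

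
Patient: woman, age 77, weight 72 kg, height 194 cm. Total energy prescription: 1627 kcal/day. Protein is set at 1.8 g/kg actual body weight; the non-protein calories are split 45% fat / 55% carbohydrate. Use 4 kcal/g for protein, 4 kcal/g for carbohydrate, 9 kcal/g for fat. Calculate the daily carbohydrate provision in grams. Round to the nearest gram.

Protein = 1.8 × 72 = 129.6 g → 129.6 × 4 = 518.4 kcal.
Non-protein calories = 1627 − 518.4 = 1108.6 kcal.
Fat: 45% × 1108.6 = 498.87 kcal; carbohydrate: 609.73 kcal.
Carbohydrate: 609.73 kcal ÷ 4 kcal/g = 152.4325 g.

152 g/day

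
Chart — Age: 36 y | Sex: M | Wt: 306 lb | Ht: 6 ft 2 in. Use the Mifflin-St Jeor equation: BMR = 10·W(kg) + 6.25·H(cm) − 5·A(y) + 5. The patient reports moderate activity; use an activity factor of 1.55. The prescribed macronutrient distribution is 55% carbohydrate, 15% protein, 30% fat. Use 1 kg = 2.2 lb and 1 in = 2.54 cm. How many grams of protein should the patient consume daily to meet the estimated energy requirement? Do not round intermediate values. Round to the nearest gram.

139 g/day

Convert to metric: weight = 306 ÷ 2.2 = 139.0909 kg; height = (6×12 + 2) × 2.54 = 74 × 2.54 = 187.96 cm.
Mifflin-St Jeor (male): BMR = 10(139.0909) + 6.25(187.96) − 5(36) + 5 = 1390.9091 + 1174.75 − 180 + 5 = 2390.6591 kcal/day.
TEE = 2390.6591 × 1.55 = 3705.5216 kcal/day.
Protein energy = 15% × 3705.5216 = 555.8282 kcal.
Protein = 555.8282 ÷ 4 kcal/g = 138.9571 g.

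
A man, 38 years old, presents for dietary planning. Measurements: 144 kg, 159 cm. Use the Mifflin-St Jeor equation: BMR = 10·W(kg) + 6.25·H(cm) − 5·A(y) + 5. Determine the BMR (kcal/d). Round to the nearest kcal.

Mifflin-St Jeor (male): BMR = 10(144) + 6.25(159) − 5(38) + 5 = 1440 + 993.75 − 190 + 5 = 2248.75 kcal/day.

2249 kcal/d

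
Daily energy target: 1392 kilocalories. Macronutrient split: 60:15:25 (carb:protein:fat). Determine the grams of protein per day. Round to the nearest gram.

52 g/day

Protein energy = 15% × 1392 = 208.8 kcal.
At 4 kcal/g: 208.8 ÷ 4 = 52.2 g.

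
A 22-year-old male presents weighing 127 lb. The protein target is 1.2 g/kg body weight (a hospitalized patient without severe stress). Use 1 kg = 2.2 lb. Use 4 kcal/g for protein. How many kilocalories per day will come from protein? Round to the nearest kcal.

Weight in kg = 127 ÷ 2.2 = 57.7273 kg.
Protein = 1.2 g/kg × 57.7273 kg = 69.2727 g/day.
Protein energy = 69.2727 g × 4 kcal/g = 277.0909 kcal/day.

277 kcal/day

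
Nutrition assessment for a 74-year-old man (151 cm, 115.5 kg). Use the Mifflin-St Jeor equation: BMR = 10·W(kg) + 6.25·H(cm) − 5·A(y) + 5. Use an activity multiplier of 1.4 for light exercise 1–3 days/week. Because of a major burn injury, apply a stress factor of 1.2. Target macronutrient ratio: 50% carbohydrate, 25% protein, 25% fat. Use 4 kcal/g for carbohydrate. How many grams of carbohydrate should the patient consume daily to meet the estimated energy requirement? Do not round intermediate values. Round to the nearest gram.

Mifflin-St Jeor (male): BMR = 10(115.5) + 6.25(151) − 5(74) + 5 = 1155 + 943.75 − 370 + 5 = 1733.75 kcal/day.
TEE = 1733.75 × 1.4 = 2427.25 kcal/day.
With stress factor 1.2: 2427.25 × 1.2 = 2912.7 kcal/day.
Carbohydrate energy = 50% × 2912.7 = 1456.35 kcal.
Carbohydrate = 1456.35 ÷ 4 kcal/g = 364.0875 g.

364 g/day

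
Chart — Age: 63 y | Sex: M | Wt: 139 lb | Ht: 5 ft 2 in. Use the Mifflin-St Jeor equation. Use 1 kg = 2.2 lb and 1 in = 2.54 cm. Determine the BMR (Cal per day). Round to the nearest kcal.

Convert to metric: weight = 139 ÷ 2.2 = 63.1818 kg; height = (5×12 + 2) × 2.54 = 62 × 2.54 = 157.48 cm.
Mifflin-St Jeor (male): BMR = 10(63.1818) + 6.25(157.48) − 5(63) + 5 = 631.8182 + 984.25 − 315 + 5 = 1306.0682 kcal/day.

1306 Cal per day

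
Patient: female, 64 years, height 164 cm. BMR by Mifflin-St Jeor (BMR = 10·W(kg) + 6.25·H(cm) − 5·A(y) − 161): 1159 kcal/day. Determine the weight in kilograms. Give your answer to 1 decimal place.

1159 = 10·W + 6.25(164) − 5(64) − 161
10·W = 1159 − 544 = 615, so W = 61.5 kg.

61.5 kg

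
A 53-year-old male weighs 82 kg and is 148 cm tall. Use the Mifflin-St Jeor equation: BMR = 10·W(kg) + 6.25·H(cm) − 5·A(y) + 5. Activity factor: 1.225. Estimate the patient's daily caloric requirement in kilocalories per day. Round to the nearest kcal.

1819 kilocalories per day

Mifflin-St Jeor (male): BMR = 10(82) + 6.25(148) − 5(53) + 5 = 820 + 925 − 265 + 5 = 1485 kcal/day.
TEE = BMR × activity factor = 1485 × 1.225 = 1819.125 kcal/day.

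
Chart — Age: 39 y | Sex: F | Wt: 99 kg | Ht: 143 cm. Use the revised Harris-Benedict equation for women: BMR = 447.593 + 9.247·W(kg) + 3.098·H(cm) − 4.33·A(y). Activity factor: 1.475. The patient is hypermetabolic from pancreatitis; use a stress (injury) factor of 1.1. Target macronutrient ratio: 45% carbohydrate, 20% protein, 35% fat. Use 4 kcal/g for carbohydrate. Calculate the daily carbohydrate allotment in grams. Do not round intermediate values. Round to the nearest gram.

299 g/day

Harris-Benedict: BMR = 447.593 + 9.247(99) + 3.098(143) − 4.33(39) = 1637.19 kcal/day.
TEE = 1637.19 × 1.475 = 2414.8553 kcal/day.
With stress factor 1.1: 2414.8553 × 1.1 = 2656.3408 kcal/day.
Carbohydrate energy = 45% × 2656.3408 = 1195.3533 kcal.
Carbohydrate = 1195.3533 ÷ 4 kcal/g = 298.8383 g.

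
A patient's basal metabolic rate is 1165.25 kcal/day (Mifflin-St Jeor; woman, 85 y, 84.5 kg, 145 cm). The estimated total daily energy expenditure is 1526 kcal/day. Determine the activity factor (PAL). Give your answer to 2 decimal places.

1.31

Activity factor = TEE ÷ BMR = 1526 ÷ 1165.25 = 1.31.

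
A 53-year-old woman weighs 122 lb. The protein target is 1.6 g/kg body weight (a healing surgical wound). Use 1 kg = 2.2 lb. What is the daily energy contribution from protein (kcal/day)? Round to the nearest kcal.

Weight in kg = 122 ÷ 2.2 = 55.4545 kg.
Protein = 1.6 g/kg × 55.4545 kg = 88.7273 g/day.
Protein energy = 88.7273 g × 4 kcal/g = 354.9091 kcal/day.

355 kcal/day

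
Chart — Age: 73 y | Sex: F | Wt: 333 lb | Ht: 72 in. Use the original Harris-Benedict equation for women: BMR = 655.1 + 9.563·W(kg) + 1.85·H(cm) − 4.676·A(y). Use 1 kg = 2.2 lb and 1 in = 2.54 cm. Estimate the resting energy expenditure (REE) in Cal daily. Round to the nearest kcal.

Convert to metric: weight = 333 ÷ 2.2 = 151.3636 kg; height = 72 × 2.54 = 182.88 cm.
Harris-Benedict: BMR = 655.1 + 9.563(151.3636) + 1.85(182.88) − 4.676(73) = 2099.5705 kcal/day.

2100 Cal daily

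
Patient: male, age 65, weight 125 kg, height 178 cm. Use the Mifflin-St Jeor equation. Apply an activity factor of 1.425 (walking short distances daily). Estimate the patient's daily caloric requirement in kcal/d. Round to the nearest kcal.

Mifflin-St Jeor (male): BMR = 10(125) + 6.25(178) − 5(65) + 5 = 1250 + 1112.5 − 325 + 5 = 2042.5 kcal/day.
TEE = BMR × activity factor = 2042.5 × 1.425 = 2910.5625 kcal/day.

2911 kcal/d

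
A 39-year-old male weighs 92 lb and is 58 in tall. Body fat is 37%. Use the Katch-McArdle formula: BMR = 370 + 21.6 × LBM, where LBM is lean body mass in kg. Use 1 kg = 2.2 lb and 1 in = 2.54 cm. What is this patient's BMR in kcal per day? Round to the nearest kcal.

939 kcal per day

Convert to metric: weight = 92 ÷ 2.2 = 41.8182 kg; height = 58 × 2.54 = 147.32 cm.
LBM = 41.8182 × (1 − 0.37) = 26.3455 kg. Katch-McArdle: BMR = 370 + 21.6 × 26.3455 = 939.0618 kcal/day.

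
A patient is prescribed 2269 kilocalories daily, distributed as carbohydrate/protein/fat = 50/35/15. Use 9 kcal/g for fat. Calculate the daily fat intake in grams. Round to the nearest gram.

Fat energy = 15% × 2269 = 340.35 kcal.
At 9 kcal/g: 340.35 ÷ 9 = 37.8167 g.

38 g/day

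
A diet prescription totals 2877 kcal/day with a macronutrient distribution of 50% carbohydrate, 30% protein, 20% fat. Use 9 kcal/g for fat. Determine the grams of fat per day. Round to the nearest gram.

Fat energy = 20% × 2877 = 575.4 kcal.
At 9 kcal/g: 575.4 ÷ 9 = 63.9333 g.

64 g/day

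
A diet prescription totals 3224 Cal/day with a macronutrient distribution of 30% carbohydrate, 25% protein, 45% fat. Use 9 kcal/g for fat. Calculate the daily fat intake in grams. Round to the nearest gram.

161 g/day

Fat energy = 45% × 3224 = 1450.8 kcal.
At 9 kcal/g: 1450.8 ÷ 9 = 161.2 g.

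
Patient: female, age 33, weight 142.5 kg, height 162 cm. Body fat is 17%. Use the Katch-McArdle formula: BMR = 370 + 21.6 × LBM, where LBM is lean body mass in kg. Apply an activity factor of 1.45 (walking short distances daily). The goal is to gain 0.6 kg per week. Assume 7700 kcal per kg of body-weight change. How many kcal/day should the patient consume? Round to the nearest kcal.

4901 kcal/day

LBM = 142.5 × (1 − 0.17) = 118.275 kg. Katch-McArdle: BMR = 370 + 21.6 × 118.275 = 2924.74 kcal/day.
TEE = 2924.74 × 1.45 = 4240.873 kcal/day.
Required daily surplus = 0.6 × 7700 ÷ 7 = 660 kcal/day.
Target intake = 4240.873 + 660 = 4900.873 kcal/day.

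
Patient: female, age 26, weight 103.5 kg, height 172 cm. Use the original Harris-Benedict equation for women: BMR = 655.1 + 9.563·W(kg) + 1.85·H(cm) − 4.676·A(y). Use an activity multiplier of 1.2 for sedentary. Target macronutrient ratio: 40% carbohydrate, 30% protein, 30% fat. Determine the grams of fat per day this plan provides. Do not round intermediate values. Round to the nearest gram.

74 g/day

Harris-Benedict: BMR = 655.1 + 9.563(103.5) + 1.85(172) − 4.676(26) = 1841.4945 kcal/day.
TEE = 1841.4945 × 1.2 = 2209.7934 kcal/day.
Fat energy = 30% × 2209.7934 = 662.938 kcal.
Fat = 662.938 ÷ 9 kcal/g = 73.6598 g.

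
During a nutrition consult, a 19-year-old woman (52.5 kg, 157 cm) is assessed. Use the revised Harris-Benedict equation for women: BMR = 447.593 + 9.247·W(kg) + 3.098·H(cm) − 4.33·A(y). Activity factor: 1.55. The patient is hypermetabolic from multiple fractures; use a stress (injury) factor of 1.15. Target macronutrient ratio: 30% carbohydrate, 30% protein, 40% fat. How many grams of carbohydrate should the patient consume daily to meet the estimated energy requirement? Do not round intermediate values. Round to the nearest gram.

Harris-Benedict: BMR = 447.593 + 9.247(52.5) + 3.098(157) − 4.33(19) = 1337.1765 kcal/day.
TEE = 1337.1765 × 1.55 = 2072.6236 kcal/day.
With stress factor 1.15: 2072.6236 × 1.15 = 2383.5171 kcal/day.
Carbohydrate energy = 30% × 2383.5171 = 715.0551 kcal.
Carbohydrate = 715.0551 ÷ 4 kcal/g = 178.7638 g.

179 g/day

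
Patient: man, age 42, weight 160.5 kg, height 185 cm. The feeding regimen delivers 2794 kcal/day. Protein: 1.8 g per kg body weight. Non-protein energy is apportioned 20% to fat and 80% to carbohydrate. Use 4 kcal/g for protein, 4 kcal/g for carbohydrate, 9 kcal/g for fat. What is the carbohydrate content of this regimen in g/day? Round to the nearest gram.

Protein = 1.8 × 160.5 = 288.9 g → 288.9 × 4 = 1155.6 kcal.
Non-protein calories = 2794 − 1155.6 = 1638.4 kcal.
Fat: 20% × 1638.4 = 327.68 kcal; carbohydrate: 1310.72 kcal.
Carbohydrate: 1310.72 kcal ÷ 4 kcal/g = 327.68 g.

328 g/day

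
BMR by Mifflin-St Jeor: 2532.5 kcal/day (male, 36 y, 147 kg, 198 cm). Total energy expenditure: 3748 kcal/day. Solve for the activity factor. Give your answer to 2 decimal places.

1.48

Activity factor = TEE ÷ BMR = 3748 ÷ 2532.5 = 1.48.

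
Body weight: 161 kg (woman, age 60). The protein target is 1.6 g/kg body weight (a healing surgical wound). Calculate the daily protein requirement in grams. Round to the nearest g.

Protein = 1.6 g/kg × 161 kg = 257.6 g/day.

258 g/day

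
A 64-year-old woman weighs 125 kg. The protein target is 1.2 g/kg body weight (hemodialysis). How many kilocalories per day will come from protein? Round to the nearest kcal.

600 kcal/day

Protein = 1.2 g/kg × 125 kg = 150 g/day.
Protein energy = 150 g × 4 kcal/g = 600 kcal/day.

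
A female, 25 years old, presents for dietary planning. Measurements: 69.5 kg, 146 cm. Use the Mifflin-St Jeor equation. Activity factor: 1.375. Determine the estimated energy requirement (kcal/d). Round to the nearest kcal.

1817 kcal/d

Mifflin-St Jeor (female): BMR = 10(69.5) + 6.25(146) − 5(25) − 161 = 695 + 912.5 − 125 − 161 = 1321.5 kcal/day.
TEE = BMR × activity factor = 1321.5 × 1.375 = 1817.0625 kcal/day.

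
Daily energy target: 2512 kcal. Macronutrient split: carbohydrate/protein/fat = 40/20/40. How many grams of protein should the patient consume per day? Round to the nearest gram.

Protein energy = 20% × 2512 = 502.4 kcal.
At 4 kcal/g: 502.4 ÷ 4 = 125.6 g.

126 g/day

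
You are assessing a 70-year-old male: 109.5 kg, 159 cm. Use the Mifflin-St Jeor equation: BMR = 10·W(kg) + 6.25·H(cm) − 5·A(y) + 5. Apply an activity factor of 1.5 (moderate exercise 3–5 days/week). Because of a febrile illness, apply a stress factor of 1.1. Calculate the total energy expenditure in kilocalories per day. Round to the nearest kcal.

2877 kilocalories per day

Mifflin-St Jeor (male): BMR = 10(109.5) + 6.25(159) − 5(70) + 5 = 1095 + 993.75 − 350 + 5 = 1743.75 kcal/day.
TEE = BMR × activity factor = 1743.75 × 1.5 = 2615.625 kcal/day.
Apply stress factor: 2615.625 × 1.1 = 2877.1875 kcal/day.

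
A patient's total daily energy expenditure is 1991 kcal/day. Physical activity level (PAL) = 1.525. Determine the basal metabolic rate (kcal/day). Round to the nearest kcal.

1306 kcal/day

BMR = TEE ÷ activity factor = 1991 ÷ 1.525 = 1305.5738 kcal/day.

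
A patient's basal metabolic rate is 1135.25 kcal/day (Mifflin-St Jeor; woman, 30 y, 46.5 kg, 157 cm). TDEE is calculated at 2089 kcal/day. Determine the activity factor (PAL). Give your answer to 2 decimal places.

Activity factor = TEE ÷ BMR = 2089 ÷ 1135.25 = 1.84.

1.84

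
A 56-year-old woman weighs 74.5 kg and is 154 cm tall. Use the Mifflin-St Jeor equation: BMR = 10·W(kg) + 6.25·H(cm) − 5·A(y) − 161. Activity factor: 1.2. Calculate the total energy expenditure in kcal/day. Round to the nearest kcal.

1520 kcal/day

Mifflin-St Jeor (female): BMR = 10(74.5) + 6.25(154) − 5(56) − 161 = 745 + 962.5 − 280 − 161 = 1266.5 kcal/day.
TEE = BMR × activity factor = 1266.5 × 1.2 = 1519.8 kcal/day.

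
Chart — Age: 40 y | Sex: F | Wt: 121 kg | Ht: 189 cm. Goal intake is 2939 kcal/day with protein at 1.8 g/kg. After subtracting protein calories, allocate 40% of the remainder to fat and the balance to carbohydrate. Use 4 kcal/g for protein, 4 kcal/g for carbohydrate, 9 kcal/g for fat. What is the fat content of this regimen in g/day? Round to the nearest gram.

92 g/day

Protein = 1.8 × 121 = 217.8 g → 217.8 × 4 = 871.2 kcal.
Non-protein calories = 2939 − 871.2 = 2067.8 kcal.
Fat: 40% × 2067.8 = 827.12 kcal; carbohydrate: 1240.68 kcal.
Fat: 827.12 kcal ÷ 9 kcal/g = 91.9022 g.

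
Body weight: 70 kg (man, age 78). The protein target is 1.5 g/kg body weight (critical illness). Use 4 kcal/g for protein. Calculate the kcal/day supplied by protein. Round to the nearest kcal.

420 kcal/day

Protein = 1.5 g/kg × 70 kg = 105 g/day.
Protein energy = 105 g × 4 kcal/g = 420 kcal/day.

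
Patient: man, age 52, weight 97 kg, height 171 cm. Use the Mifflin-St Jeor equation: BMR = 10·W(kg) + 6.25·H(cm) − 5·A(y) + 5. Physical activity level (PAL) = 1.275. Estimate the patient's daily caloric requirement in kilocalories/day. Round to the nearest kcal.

Mifflin-St Jeor (male): BMR = 10(97) + 6.25(171) − 5(52) + 5 = 970 + 1068.75 − 260 + 5 = 1783.75 kcal/day.
TEE = BMR × activity factor = 1783.75 × 1.275 = 2274.2813 kcal/day.

2274 kilocalories/day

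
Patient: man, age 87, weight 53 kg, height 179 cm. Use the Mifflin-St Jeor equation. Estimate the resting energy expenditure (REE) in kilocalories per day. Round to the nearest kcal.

1219 kilocalories per day

Mifflin-St Jeor (male): BMR = 10(53) + 6.25(179) − 5(87) + 5 = 530 + 1118.75 − 435 + 5 = 1218.75 kcal/day.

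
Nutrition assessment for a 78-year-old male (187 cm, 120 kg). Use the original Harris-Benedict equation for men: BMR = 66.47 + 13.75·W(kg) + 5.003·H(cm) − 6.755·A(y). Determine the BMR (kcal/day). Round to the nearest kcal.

Harris-Benedict: BMR = 66.47 + 13.75(120) + 5.003(187) − 6.755(78) = 2125.141 kcal/day.

2125 kcal/day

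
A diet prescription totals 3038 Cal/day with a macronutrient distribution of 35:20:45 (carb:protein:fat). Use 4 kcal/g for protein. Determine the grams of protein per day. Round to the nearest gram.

152 g/day

Protein energy = 20% × 3038 = 607.6 kcal.
At 4 kcal/g: 607.6 ÷ 4 = 151.9 g.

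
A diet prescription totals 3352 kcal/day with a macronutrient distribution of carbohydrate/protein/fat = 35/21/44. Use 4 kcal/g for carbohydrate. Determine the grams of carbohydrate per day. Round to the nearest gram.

Carbohydrate energy = 35% × 3352 = 1173.2 kcal.
At 4 kcal/g: 1173.2 ÷ 4 = 293.3 g.

293 g/day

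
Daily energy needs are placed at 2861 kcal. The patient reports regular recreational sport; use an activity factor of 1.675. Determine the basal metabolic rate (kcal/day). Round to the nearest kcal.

1708 kcal/day

BMR = TEE ÷ activity factor = 2861 ÷ 1.675 = 1708.0597 kcal/day.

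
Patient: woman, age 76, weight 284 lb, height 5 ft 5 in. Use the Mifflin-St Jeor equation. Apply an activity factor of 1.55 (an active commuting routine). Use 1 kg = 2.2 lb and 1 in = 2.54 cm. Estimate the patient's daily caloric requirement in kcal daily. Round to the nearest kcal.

Convert to metric: weight = 284 ÷ 2.2 = 129.0909 kg; height = (5×12 + 5) × 2.54 = 65 × 2.54 = 165.1 cm.
Mifflin-St Jeor (female): BMR = 10(129.0909) + 6.25(165.1) − 5(76) − 161 = 1290.9091 + 1031.875 − 380 − 161 = 1781.7841 kcal/day.
TEE = BMR × activity factor = 1781.7841 × 1.55 = 2761.7653 kcal/day.

2762 kcal daily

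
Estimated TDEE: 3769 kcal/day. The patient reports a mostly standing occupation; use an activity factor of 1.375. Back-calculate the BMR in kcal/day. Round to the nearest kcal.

2741 kcal/day

BMR = TEE ÷ activity factor = 3769 ÷ 1.375 = 2741.0909 kcal/day.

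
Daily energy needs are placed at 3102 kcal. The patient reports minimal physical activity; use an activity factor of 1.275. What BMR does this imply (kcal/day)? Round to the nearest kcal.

BMR = TEE ÷ activity factor = 3102 ÷ 1.275 = 2432.9412 kcal/day.

2433 kcal/day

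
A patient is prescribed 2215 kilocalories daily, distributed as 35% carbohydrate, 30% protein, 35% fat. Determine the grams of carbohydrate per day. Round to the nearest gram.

Carbohydrate energy = 35% × 2215 = 775.25 kcal.
At 4 kcal/g: 775.25 ÷ 4 = 193.8125 g.

194 g/day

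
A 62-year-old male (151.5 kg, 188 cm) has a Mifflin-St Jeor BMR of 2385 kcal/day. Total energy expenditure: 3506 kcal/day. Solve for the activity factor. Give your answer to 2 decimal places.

Activity factor = TEE ÷ BMR = 3506 ÷ 2385 = 1.47.

1.47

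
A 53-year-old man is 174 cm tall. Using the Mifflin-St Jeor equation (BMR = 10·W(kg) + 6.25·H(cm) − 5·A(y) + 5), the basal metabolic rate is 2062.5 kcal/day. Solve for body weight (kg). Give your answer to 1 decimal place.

2062.5 = 10·W + 6.25(174) − 5(53) + 5
10·W = 2062.5 − 827.5 = 1235, so W = 123.5 kg.

123.5 kg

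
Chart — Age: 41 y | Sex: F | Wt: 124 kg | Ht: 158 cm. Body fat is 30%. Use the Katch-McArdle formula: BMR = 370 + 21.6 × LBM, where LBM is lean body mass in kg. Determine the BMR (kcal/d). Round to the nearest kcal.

2245 kcal/d

LBM = 124 × (1 − 0.3) = 86.8 kg. Katch-McArdle: BMR = 370 + 21.6 × 86.8 = 2244.88 kcal/day.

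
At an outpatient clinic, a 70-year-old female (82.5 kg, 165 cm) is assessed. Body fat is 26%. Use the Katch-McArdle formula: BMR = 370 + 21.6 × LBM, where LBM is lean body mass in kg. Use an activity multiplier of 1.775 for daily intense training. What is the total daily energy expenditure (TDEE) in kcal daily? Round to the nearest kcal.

LBM = 82.5 × (1 − 0.26) = 61.05 kg. Katch-McArdle: BMR = 370 + 21.6 × 61.05 = 1688.68 kcal/day.
TEE = BMR × activity factor = 1688.68 × 1.775 = 2997.407 kcal/day.

2997 kcal daily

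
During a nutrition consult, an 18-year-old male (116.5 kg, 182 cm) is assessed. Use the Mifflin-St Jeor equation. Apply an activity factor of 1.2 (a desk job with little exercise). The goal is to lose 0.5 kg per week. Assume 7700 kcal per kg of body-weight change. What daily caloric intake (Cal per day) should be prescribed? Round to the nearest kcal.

Mifflin-St Jeor (male): BMR = 10(116.5) + 6.25(182) − 5(18) + 5 = 1165 + 1137.5 − 90 + 5 = 2217.5 kcal/day.
TEE = 2217.5 × 1.2 = 2661 kcal/day.
Required daily deficit = 0.5 × 7700 ÷ 7 = 550 kcal/day.
Target intake = 2661 − 550 = 2111 kcal/day.

2111 Cal per day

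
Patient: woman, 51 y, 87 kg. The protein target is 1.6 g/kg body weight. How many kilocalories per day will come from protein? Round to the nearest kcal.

557 kcal/day

Protein = 1.6 g/kg × 87 kg = 139.2 g/day.
Protein energy = 139.2 g × 4 kcal/g = 556.8 kcal/day.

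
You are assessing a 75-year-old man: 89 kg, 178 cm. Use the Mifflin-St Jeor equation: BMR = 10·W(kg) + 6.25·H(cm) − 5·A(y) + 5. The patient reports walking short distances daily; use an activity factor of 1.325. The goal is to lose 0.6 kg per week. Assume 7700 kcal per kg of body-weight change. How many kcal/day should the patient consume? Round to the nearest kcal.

1503 kcal/day

Mifflin-St Jeor (male): BMR = 10(89) + 6.25(178) − 5(75) + 5 = 890 + 1112.5 − 375 + 5 = 1632.5 kcal/day.
TEE = 1632.5 × 1.325 = 2163.0625 kcal/day.
Required daily deficit = 0.6 × 7700 ÷ 7 = 660 kcal/day.
Target intake = 2163.0625 − 660 = 1503.0625 kcal/day.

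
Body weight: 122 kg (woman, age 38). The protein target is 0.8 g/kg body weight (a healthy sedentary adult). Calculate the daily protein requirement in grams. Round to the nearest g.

98 g/day

Protein = 0.8 g/kg × 122 kg = 97.6 g/day.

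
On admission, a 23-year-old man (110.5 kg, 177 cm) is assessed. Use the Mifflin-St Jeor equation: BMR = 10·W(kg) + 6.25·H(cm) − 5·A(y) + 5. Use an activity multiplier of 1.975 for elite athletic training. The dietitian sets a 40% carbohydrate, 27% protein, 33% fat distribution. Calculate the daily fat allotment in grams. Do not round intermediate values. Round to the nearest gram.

Mifflin-St Jeor (male): BMR = 10(110.5) + 6.25(177) − 5(23) + 5 = 1105 + 1106.25 − 115 + 5 = 2101.25 kcal/day.
TEE = 2101.25 × 1.975 = 4149.9688 kcal/day.
Fat energy = 33% × 4149.9688 = 1369.4897 kcal.
Fat = 1369.4897 ÷ 9 kcal/g = 152.1655 g.

152 g/day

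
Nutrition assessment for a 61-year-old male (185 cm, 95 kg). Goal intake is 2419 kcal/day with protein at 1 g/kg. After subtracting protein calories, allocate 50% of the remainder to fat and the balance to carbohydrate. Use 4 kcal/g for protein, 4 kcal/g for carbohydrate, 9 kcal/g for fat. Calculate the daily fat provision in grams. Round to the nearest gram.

Protein = 1 × 95 = 95 g → 95 × 4 = 380 kcal.
Non-protein calories = 2419 − 380 = 2039 kcal.
Fat: 50% × 2039 = 1019.5 kcal; carbohydrate: 1019.5 kcal.
Fat: 1019.5 kcal ÷ 9 kcal/g = 113.2778 g.

113 g/day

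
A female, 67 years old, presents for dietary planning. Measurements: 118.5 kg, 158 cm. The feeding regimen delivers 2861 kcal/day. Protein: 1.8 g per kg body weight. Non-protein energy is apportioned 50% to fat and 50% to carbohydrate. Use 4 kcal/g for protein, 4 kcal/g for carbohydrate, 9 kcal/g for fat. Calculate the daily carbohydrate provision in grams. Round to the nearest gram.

Protein = 1.8 × 118.5 = 213.3 g → 213.3 × 4 = 853.2 kcal.
Non-protein calories = 2861 − 853.2 = 2007.8 kcal.
Fat: 50% × 2007.8 = 1003.9 kcal; carbohydrate: 1003.9 kcal.
Carbohydrate: 1003.9 kcal ÷ 4 kcal/g = 250.975 g.

251 g/day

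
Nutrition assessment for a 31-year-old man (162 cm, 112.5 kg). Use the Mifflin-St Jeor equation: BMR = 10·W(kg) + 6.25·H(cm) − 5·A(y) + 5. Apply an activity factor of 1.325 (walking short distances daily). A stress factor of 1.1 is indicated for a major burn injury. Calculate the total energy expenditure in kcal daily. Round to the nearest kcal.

Mifflin-St Jeor (male): BMR = 10(112.5) + 6.25(162) − 5(31) + 5 = 1125 + 1012.5 − 155 + 5 = 1987.5 kcal/day.
TEE = BMR × activity factor = 1987.5 × 1.325 = 2633.4375 kcal/day.
Apply stress factor: 2633.4375 × 1.1 = 2896.7813 kcal/day.

2897 kcal daily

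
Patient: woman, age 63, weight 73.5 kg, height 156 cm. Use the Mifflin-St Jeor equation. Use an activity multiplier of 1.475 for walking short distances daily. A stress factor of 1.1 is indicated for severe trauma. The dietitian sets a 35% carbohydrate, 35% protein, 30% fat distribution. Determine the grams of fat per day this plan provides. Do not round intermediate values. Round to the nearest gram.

Mifflin-St Jeor (female): BMR = 10(73.5) + 6.25(156) − 5(63) − 161 = 735 + 975 − 315 − 161 = 1234 kcal/day.
TEE = 1234 × 1.475 = 1820.15 kcal/day.
With stress factor 1.1: 1820.15 × 1.1 = 2002.165 kcal/day.
Fat energy = 30% × 2002.165 = 600.6495 kcal.
Fat = 600.6495 ÷ 9 kcal/g = 66.7388 g.

67 g/day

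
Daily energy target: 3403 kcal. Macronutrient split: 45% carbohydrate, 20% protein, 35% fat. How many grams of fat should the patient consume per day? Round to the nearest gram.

Fat energy = 35% × 3403 = 1191.05 kcal.
At 9 kcal/g: 1191.05 ÷ 9 = 132.3389 g.

132 g/day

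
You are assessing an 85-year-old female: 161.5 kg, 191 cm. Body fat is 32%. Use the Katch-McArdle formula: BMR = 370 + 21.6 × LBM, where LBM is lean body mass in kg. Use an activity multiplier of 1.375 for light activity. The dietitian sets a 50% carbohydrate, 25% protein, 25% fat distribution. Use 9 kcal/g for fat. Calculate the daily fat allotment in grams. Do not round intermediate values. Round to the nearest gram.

LBM = 161.5 × (1 − 0.32) = 109.82 kg. Katch-McArdle: BMR = 370 + 21.6 × 109.82 = 2742.112 kcal/day.
TEE = 2742.112 × 1.375 = 3770.404 kcal/day.
Fat energy = 25% × 3770.404 = 942.601 kcal.
Fat = 942.601 ÷ 9 kcal/g = 104.7334 g.

105 g/day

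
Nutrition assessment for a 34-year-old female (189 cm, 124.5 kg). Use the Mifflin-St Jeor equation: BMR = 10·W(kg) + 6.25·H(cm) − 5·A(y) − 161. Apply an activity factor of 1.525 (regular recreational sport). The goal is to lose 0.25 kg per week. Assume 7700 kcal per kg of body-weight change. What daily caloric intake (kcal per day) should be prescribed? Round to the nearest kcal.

2920 kcal per day

Mifflin-St Jeor (female): BMR = 10(124.5) + 6.25(189) − 5(34) − 161 = 1245 + 1181.25 − 170 − 161 = 2095.25 kcal/day.
TEE = 2095.25 × 1.525 = 3195.2563 kcal/day.
Required daily deficit = 0.25 × 7700 ÷ 7 = 275 kcal/day.
Target intake = 3195.2563 − 275 = 2920.2563 kcal/day.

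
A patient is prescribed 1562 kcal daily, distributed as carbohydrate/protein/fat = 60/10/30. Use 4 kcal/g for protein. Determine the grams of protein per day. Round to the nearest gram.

39 g/day

Protein energy = 10% × 1562 = 156.2 kcal.
At 4 kcal/g: 156.2 ÷ 4 = 39.05 g.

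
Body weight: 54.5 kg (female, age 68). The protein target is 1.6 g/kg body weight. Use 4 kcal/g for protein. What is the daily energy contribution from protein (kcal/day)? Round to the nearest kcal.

349 kcal/day

Protein = 1.6 g/kg × 54.5 kg = 87.2 g/day.
Protein energy = 87.2 g × 4 kcal/g = 348.8 kcal/day.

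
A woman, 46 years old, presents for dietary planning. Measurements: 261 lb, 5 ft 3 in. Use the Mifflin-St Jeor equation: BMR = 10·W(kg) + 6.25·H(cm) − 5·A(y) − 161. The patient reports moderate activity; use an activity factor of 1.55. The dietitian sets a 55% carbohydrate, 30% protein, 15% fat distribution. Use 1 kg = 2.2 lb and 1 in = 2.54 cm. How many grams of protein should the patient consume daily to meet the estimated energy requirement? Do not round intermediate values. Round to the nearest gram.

Convert to metric: weight = 261 ÷ 2.2 = 118.6364 kg; height = (5×12 + 3) × 2.54 = 63 × 2.54 = 160.02 cm.
Mifflin-St Jeor (female): BMR = 10(118.6364) + 6.25(160.02) − 5(46) − 161 = 1186.3636 + 1000.125 − 230 − 161 = 1795.4886 kcal/day.
TEE = 1795.4886 × 1.55 = 2783.0074 kcal/day.
Protein energy = 30% × 2783.0074 = 834.9022 kcal.
Protein = 834.9022 ÷ 4 kcal/g = 208.7256 g.

209 g/day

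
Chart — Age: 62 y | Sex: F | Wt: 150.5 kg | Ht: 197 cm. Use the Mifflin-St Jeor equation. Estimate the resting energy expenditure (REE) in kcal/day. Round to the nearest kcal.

2265 kcal/day

Mifflin-St Jeor (female): BMR = 10(150.5) + 6.25(197) − 5(62) − 161 = 1505 + 1231.25 − 310 − 161 = 2265.25 kcal/day.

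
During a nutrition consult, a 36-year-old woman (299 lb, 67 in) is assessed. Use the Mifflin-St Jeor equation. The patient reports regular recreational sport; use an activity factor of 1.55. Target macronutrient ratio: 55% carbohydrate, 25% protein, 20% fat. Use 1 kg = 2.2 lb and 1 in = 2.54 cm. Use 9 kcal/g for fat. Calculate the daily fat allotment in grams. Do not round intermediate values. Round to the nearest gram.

72 g/day

Convert to metric: weight = 299 ÷ 2.2 = 135.9091 kg; height = 67 × 2.54 = 170.18 cm.
Mifflin-St Jeor (female): BMR = 10(135.9091) + 6.25(170.18) − 5(36) − 161 = 1359.0909 + 1063.625 − 180 − 161 = 2081.7159 kcal/day.
TEE = 2081.7159 × 1.55 = 3226.6597 kcal/day.
Fat energy = 20% × 3226.6597 = 645.3319 kcal.
Fat = 645.3319 ÷ 9 kcal/g = 71.7035 g.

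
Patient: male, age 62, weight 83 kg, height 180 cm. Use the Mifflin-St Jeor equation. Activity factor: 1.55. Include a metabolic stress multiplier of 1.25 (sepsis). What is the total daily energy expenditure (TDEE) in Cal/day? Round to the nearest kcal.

3197 Cal/day

Mifflin-St Jeor (male): BMR = 10(83) + 6.25(180) − 5(62) + 5 = 830 + 1125 − 310 + 5 = 1650 kcal/day.
TEE = BMR × activity factor = 1650 × 1.55 = 2557.5 kcal/day.
Apply stress factor: 2557.5 × 1.25 = 3196.875 kcal/day.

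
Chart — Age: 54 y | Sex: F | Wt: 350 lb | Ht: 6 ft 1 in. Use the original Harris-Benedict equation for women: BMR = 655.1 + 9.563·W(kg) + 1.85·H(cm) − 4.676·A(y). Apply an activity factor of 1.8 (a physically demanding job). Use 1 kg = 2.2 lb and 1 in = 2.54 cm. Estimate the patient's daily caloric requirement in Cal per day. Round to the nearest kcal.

4081 Cal per day

Convert to metric: weight = 350 ÷ 2.2 = 159.0909 kg; height = (6×12 + 1) × 2.54 = 73 × 2.54 = 185.42 cm.
Harris-Benedict: BMR = 655.1 + 9.563(159.0909) + 1.85(185.42) − 4.676(54) = 2267.0094 kcal/day.
TEE = BMR × activity factor = 2267.0094 × 1.8 = 4080.6169 kcal/day.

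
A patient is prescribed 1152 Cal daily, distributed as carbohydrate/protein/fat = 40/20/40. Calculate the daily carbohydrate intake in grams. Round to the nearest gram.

115 g/day

Carbohydrate energy = 40% × 1152 = 460.8 kcal.
At 4 kcal/g: 460.8 ÷ 4 = 115.2 g.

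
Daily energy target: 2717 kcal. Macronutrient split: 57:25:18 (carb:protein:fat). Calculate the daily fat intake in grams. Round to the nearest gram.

54 g/day

Fat energy = 18% × 2717 = 489.06 kcal.
At 9 kcal/g: 489.06 ÷ 9 = 54.34 g.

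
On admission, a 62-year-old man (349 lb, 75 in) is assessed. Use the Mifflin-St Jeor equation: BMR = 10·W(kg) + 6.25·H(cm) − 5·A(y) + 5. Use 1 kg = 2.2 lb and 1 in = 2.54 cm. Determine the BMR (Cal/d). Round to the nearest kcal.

2472 Cal/d

Convert to metric: weight = 349 ÷ 2.2 = 158.6364 kg; height = 75 × 2.54 = 190.5 cm.
Mifflin-St Jeor (male): BMR = 10(158.6364) + 6.25(190.5) − 5(62) + 5 = 1586.3636 + 1190.625 − 310 + 5 = 2471.9886 kcal/day.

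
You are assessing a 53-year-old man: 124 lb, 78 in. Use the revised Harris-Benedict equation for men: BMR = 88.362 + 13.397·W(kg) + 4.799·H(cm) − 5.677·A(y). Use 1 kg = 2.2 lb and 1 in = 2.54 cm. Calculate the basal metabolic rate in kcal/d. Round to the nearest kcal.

Convert to metric: weight = 124 ÷ 2.2 = 56.3636 kg; height = 78 × 2.54 = 198.12 cm.
Harris-Benedict: BMR = 88.362 + 13.397(56.3636) + 4.799(198.12) − 5.677(53) = 1493.3625 kcal/day.

1493 kcal/d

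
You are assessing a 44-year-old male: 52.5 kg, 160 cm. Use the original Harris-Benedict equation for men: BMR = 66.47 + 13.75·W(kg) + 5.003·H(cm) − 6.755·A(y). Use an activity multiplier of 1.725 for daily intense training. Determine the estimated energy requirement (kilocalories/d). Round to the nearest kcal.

2228 kilocalories/d

Harris-Benedict: BMR = 66.47 + 13.75(52.5) + 5.003(160) − 6.755(44) = 1291.605 kcal/day.
TEE = BMR × activity factor = 1291.605 × 1.725 = 2228.0186 kcal/day.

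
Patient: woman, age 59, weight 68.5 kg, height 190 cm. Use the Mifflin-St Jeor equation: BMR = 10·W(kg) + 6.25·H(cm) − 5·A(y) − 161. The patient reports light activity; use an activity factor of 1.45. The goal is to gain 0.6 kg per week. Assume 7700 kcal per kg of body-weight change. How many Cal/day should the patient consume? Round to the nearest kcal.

2714 Cal/day

Mifflin-St Jeor (female): BMR = 10(68.5) + 6.25(190) − 5(59) − 161 = 685 + 1187.5 − 295 − 161 = 1416.5 kcal/day.
TEE = 1416.5 × 1.45 = 2053.925 kcal/day.
Required daily surplus = 0.6 × 7700 ÷ 7 = 660 kcal/day.
Target intake = 2053.925 + 660 = 2713.925 kcal/day.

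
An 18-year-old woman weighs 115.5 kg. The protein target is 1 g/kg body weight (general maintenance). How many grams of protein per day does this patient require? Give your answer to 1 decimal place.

Protein = 1 g/kg × 115.5 kg = 115.5 g/day.

115.5 g/day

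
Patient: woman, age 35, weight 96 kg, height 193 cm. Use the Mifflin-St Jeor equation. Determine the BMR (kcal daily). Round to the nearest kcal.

Mifflin-St Jeor (female): BMR = 10(96) + 6.25(193) − 5(35) − 161 = 960 + 1206.25 − 175 − 161 = 1830.25 kcal/day.

1830 kcal daily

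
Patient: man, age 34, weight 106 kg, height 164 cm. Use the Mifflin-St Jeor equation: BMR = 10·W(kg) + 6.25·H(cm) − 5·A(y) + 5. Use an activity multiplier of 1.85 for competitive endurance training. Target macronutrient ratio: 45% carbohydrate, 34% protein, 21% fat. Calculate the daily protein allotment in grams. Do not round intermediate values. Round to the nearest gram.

302 g/day

Mifflin-St Jeor (male): BMR = 10(106) + 6.25(164) − 5(34) + 5 = 1060 + 1025 − 170 + 5 = 1920 kcal/day.
TEE = 1920 × 1.85 = 3552 kcal/day.
Protein energy = 34% × 3552 = 1207.68 kcal.
Protein = 1207.68 ÷ 4 kcal/g = 301.92 g.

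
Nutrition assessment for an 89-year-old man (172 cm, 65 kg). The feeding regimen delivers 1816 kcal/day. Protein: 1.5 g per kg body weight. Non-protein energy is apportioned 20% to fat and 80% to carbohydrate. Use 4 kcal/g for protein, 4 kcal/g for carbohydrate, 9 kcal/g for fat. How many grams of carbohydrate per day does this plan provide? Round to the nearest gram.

285 g/day

Protein = 1.5 × 65 = 97.5 g → 97.5 × 4 = 390 kcal.
Non-protein calories = 1816 − 390 = 1426 kcal.
Fat: 20% × 1426 = 285.2 kcal; carbohydrate: 1140.8 kcal.
Carbohydrate: 1140.8 kcal ÷ 4 kcal/g = 285.2 g.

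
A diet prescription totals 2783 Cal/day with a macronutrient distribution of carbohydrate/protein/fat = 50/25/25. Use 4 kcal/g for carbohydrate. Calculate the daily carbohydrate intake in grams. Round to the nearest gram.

Carbohydrate energy = 50% × 2783 = 1391.5 kcal.
At 4 kcal/g: 1391.5 ÷ 4 = 347.875 g.

348 g/day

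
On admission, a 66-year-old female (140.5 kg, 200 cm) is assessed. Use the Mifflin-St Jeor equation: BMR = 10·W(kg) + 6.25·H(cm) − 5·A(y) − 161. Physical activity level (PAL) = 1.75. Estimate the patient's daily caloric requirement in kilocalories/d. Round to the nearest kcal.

Mifflin-St Jeor (female): BMR = 10(140.5) + 6.25(200) − 5(66) − 161 = 1405 + 1250 − 330 − 161 = 2164 kcal/day.
TEE = BMR × activity factor = 2164 × 1.75 = 3787 kcal/day.

3787 kilocalories/d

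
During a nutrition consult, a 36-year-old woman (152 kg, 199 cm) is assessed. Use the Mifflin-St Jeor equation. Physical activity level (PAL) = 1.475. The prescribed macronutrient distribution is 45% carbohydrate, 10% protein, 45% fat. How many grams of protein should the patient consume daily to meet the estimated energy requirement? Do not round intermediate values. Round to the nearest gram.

Mifflin-St Jeor (female): BMR = 10(152) + 6.25(199) − 5(36) − 161 = 1520 + 1243.75 − 180 − 161 = 2422.75 kcal/day.
TEE = 2422.75 × 1.475 = 3573.5563 kcal/day.
Protein energy = 10% × 3573.5563 = 357.3556 kcal.
Protein = 357.3556 ÷ 4 kcal/g = 89.3389 g.

89 g/day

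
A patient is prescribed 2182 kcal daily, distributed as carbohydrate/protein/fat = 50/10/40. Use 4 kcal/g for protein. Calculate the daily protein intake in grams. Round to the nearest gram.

55 g/day

Protein energy = 10% × 2182 = 218.2 kcal.
At 4 kcal/g: 218.2 ÷ 4 = 54.55 g.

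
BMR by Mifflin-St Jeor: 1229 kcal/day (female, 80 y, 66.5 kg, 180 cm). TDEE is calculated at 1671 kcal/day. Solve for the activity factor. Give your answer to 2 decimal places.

Activity factor = TEE ÷ BMR = 1671 ÷ 1229 = 1.36.

1.36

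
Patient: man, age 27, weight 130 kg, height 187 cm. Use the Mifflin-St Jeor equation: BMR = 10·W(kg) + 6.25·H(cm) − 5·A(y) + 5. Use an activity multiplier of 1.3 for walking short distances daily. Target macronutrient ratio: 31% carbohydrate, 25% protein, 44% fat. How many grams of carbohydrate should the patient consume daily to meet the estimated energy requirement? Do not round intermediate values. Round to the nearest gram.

Mifflin-St Jeor (male): BMR = 10(130) + 6.25(187) − 5(27) + 5 = 1300 + 1168.75 − 135 + 5 = 2338.75 kcal/day.
TEE = 2338.75 × 1.3 = 3040.375 kcal/day.
Carbohydrate energy = 31% × 3040.375 = 942.5163 kcal.
Carbohydrate = 942.5163 ÷ 4 kcal/g = 235.6291 g.

236 g/day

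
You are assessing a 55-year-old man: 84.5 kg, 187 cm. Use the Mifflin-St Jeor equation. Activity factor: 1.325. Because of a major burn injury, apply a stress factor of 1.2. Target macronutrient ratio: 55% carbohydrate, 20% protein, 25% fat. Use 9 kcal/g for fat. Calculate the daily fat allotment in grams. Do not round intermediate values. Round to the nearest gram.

77 g/day

Mifflin-St Jeor (male): BMR = 10(84.5) + 6.25(187) − 5(55) + 5 = 845 + 1168.75 − 275 + 5 = 1743.75 kcal/day.
TEE = 1743.75 × 1.325 = 2310.4688 kcal/day.
With stress factor 1.2: 2310.4688 × 1.2 = 2772.5625 kcal/day.
Fat energy = 25% × 2772.5625 = 693.1406 kcal.
Fat = 693.1406 ÷ 9 kcal/g = 77.0156 g.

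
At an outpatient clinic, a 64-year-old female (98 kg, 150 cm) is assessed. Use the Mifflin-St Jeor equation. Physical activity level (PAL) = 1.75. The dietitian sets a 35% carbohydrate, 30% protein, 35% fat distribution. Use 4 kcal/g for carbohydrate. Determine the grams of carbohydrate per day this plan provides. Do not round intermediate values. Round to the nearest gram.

Mifflin-St Jeor (female): BMR = 10(98) + 6.25(150) − 5(64) − 161 = 980 + 937.5 − 320 − 161 = 1436.5 kcal/day.
TEE = 1436.5 × 1.75 = 2513.875 kcal/day.
Carbohydrate energy = 35% × 2513.875 = 879.8563 kcal.
Carbohydrate = 879.8563 ÷ 4 kcal/g = 219.9641 g.

220 g/day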